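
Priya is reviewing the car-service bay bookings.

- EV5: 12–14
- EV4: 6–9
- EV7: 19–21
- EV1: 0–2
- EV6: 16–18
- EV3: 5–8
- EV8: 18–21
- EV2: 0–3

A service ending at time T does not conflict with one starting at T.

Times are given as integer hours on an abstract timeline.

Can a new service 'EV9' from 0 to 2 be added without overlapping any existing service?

No — it overlaps EV1, EV2

EV1: starts 0 before EV9 ends 2, and ends 2 after EV9 starts 0 → overlap.
EV2: starts 0 before EV9 ends 2, and ends 3 after EV9 starts 0 → overlap.
EV3: starts 5 at or after EV9 ends 2 → clear.
EV4: starts 6 at or after EV9 ends 2 → clear.
EV5: starts 12 at or after EV9 ends 2 → clear.
EV6: starts 16 at or after EV9 ends 2 → clear.
EV8: starts 18 at or after EV9 ends 2 → clear.
EV7: starts 19 at or after EV9 ends 2 → clear.
EV9 overlaps EV1, EV2.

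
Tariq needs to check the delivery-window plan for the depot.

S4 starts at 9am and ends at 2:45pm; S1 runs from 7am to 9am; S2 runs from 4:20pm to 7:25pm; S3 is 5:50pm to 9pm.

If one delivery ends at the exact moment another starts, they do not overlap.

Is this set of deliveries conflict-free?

No

Sorted by start: S1, S4, S2, S3.
S4 starts exactly when S1 ends (back-to-back, no overlap) — done with S1.
S2 starts after S4 ends — done with S4.
S3 starts before S2 ends → S2 and S3 overlap.
That's a conflict, so the schedule is not conflict-free.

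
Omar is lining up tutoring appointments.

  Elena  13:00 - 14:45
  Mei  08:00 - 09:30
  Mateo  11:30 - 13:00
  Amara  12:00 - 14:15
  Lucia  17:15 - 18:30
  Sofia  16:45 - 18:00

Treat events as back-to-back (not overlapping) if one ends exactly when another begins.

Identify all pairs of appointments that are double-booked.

Check each pair: they overlap iff neither finishes before the other starts.
Sorted by start: Mei, Mateo, Amara, Elena, Sofia, Lucia.
Mateo starts after Mei ends — done with Mei.
Amara starts before Mateo ends → Mateo and Amara overlap.
Elena starts exactly when Mateo ends (back-to-back, no overlap) — done with Mateo.
Elena starts before Amara ends → Amara and Elena overlap.
Sofia starts after Amara ends — done with Amara.
Sofia starts after Elena ends — done with Elena.
Lucia starts before Sofia ends → Sofia and Lucia overlap.

Amara & Elena, Amara & Mateo, Lucia & Sofia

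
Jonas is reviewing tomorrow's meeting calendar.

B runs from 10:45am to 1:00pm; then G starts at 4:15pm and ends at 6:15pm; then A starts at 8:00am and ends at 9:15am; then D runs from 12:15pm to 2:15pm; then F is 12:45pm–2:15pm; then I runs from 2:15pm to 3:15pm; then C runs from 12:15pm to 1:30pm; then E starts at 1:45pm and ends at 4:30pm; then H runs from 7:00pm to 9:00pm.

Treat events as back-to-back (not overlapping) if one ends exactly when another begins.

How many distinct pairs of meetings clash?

10

Sorted by start: A, B, C, D, F, E, I, G, H.
B starts after A ends — done with A.
C starts before B ends → B and C overlap.
D starts before B ends → B and D overlap.
F starts before B ends → B and F overlap.
E starts after B ends — done with B.
D starts before C ends → C and D overlap.
F starts before C ends → C and F overlap.
E starts after C ends — done with C.
F starts before D ends → D and F overlap.
E starts before D ends → D and E overlap.
I starts exactly when D ends (back-to-back, no overlap) — done with D.
E starts before F ends → F and E overlap.
I starts exactly when F ends (back-to-back, no overlap) — done with F.
I starts before E ends → E and I overlap.
G starts before E ends → E and G overlap.
H starts after E ends.
G starts after I ends — done with I.
H starts after G ends.
Overlapping pairs: B & C, B & D, B & F, C & D, C & F, D & E, D & F, E & F, E & G, E & I — 10 in total.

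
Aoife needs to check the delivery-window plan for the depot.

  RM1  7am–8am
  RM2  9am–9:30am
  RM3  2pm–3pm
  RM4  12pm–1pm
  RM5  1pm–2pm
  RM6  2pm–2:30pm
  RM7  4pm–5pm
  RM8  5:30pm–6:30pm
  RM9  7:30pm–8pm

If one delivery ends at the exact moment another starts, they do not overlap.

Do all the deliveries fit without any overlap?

No

Sorted by start: RM1, RM2, RM4, RM5, RM3, RM6, RM7, RM8, RM9.
RM2 starts after RM1 ends — done with RM1.
RM4 starts after RM2 ends — done with RM2.
RM5 starts exactly when RM4 ends (back-to-back, no overlap) — done with RM4.
RM3 starts exactly when RM5 ends (back-to-back, no overlap) — done with RM5.
RM6 starts before RM3 ends → RM3 and RM6 overlap.
That's a conflict, so the schedule is not conflict-free.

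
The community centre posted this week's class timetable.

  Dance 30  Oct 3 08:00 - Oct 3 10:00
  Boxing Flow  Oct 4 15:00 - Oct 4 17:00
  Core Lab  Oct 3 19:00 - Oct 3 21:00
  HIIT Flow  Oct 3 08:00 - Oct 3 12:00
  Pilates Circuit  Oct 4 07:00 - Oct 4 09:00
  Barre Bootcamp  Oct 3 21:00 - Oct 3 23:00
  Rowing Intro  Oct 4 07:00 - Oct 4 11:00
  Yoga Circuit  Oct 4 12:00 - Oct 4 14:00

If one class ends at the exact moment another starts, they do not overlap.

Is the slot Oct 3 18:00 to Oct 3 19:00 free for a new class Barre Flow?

HIIT Flow: ends Oct 3 12:00 at or before Barre Flow starts Oct 3 18:00 → clear.
Dance 30: ends Oct 3 10:00 at or before Barre Flow starts Oct 3 18:00 → clear.
Core Lab: starts Oct 3 19:00 at or after Barre Flow ends Oct 3 19:00 → clear.
Barre Bootcamp: starts Oct 3 21:00 at or after Barre Flow ends Oct 3 19:00 → clear.
Pilates Circuit: starts Oct 4 07:00 at or after Barre Flow ends Oct 3 19:00 → clear.
Rowing Intro: starts Oct 4 07:00 at or after Barre Flow ends Oct 3 19:00 → clear.
Yoga Circuit: starts Oct 4 12:00 at or after Barre Flow ends Oct 3 19:00 → clear.
Boxing Flow: starts Oct 4 15:00 at or after Barre Flow ends Oct 3 19:00 → clear.

Yes — the slot is free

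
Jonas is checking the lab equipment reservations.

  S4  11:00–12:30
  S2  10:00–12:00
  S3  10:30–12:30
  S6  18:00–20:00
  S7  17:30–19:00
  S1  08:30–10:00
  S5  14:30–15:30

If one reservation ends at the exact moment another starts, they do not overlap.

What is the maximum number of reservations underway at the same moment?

Sort all start/end points and keep a running count:
08:30 start S1 → 1
10:00 end S1 → 0
10:00 start S2 → 1
10:30 start S3 → 2
11:00 start S4 → 3
12:00 end S2 → 2
12:30 end S3 → 1
12:30 end S4 → 0
14:30 start S5 → 1
15:30 end S5 → 0
17:30 start S7 → 1
18:00 start S6 → 2
19:00 end S7 → 1
20:00 end S6 → 0
Peak is 3, at 11:00 (S2, S3, S4).

3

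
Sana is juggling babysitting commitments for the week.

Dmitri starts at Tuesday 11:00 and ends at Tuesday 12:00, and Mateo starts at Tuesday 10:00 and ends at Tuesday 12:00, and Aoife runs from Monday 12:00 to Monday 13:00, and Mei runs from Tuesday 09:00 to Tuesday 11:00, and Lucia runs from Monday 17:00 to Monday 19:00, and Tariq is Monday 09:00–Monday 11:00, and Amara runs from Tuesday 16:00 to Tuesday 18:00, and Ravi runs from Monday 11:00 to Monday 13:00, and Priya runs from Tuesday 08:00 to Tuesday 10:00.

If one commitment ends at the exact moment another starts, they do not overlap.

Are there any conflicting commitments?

Yes

Two intervals overlap when each starts before the other ends.
Sorted by start: Tariq, Ravi, Aoife, Lucia, Priya, Mei, Mateo, Dmitri, Amara.
Ravi starts exactly when Tariq ends (back-to-back, no overlap), so nothing later overlaps Tariq either.
Aoife starts before Ravi ends → Ravi and Aoife overlap.
That's a conflict, so the schedule is not conflict-free.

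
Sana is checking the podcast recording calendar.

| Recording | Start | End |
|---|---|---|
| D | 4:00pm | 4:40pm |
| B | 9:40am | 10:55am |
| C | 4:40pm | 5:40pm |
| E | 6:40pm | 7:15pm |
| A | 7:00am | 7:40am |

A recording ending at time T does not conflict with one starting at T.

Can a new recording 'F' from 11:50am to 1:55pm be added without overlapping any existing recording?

Yes — the slot is free

A: ends 7:40am at or before F starts 11:50am → clear.
B: ends 10:55am at or before F starts 11:50am → clear.
D: starts 4:00pm at or after F ends 1:55pm → clear.
C: starts 4:40pm at or after F ends 1:55pm → clear.
E: starts 6:40pm at or after F ends 1:55pm → clear.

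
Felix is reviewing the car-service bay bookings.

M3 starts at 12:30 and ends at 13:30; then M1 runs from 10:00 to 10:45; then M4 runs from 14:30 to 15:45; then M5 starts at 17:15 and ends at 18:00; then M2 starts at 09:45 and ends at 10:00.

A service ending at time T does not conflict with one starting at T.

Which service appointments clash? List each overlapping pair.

none

Sorted by start: M2, M1, M3, M4, M5.
M1 starts exactly when M2 ends (back-to-back, no overlap), so nothing later overlaps M2 either.
M3 starts after M1 ends, so nothing later overlaps M1 either.
M4 starts after M3 ends, so nothing later overlaps M3 either.
M5 starts after M4 ends.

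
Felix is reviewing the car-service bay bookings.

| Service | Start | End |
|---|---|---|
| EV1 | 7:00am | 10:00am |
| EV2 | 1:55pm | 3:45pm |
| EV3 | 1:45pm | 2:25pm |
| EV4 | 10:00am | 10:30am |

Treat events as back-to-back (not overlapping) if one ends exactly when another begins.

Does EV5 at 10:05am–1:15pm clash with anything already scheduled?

EV1: ends 10:00am at or before EV5 starts 10:05am → clear.
EV4: starts 10:00am before EV5 ends 1:15pm, and ends 10:30am after EV5 starts 10:05am → overlap.
EV3: starts 1:45pm at or after EV5 ends 1:15pm → clear.
EV2: starts 1:55pm at or after EV5 ends 1:15pm → clear.
EV5 overlaps EV4.

Yes — it overlaps EV4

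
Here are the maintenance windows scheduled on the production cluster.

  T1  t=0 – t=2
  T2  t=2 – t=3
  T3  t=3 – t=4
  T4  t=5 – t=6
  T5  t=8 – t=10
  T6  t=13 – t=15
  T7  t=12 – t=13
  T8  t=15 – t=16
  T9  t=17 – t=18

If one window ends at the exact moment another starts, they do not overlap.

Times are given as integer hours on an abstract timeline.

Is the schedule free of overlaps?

Yes

Two intervals overlap when each starts before the other ends.
Sorted by start: T1, T2, T3, T4, T5, T7, T6, T8, T9.
T2 starts exactly when T1 ends (back-to-back, no overlap), so T1 has no further overlaps.
T3 starts exactly when T2 ends (back-to-back, no overlap), so T2 has no further overlaps.
T4 starts after T3 ends, so T3 has no further overlaps.
T5 starts after T4 ends, so T4 has no further overlaps.
T7 starts after T5 ends, so T5 has no further overlaps.
T6 starts exactly when T7 ends (back-to-back, no overlap), so T7 has no further overlaps.
T8 starts exactly when T6 ends (back-to-back, no overlap), so T6 has no further overlaps.
T9 starts after T8 ends.
Every pair is clear; the schedule has no overlaps.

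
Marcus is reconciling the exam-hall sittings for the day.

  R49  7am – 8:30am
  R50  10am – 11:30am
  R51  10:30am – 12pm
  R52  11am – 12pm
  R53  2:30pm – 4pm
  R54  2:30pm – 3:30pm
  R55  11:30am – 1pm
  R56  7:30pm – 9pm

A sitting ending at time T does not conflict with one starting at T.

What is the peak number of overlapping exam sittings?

Walk through starts and ends in time order (an end at T is processed before a start at T):
7am start R49 → 1
8:30am end R49 → 0
10am start R50 → 1
10:30am start R51 → 2
11am start R52 → 3
11:30am end R50 → 2
11:30am start R55 → 3
12pm end R51 → 2
12pm end R52 → 1
1pm end R55 → 0
2:30pm start R53 → 1
2:30pm start R54 → 2
3:30pm end R54 → 1
4pm end R53 → 0
7:30pm start R56 → 1
9pm end R56 → 0
Peak is 3, at 11am (R50, R51, R52).

3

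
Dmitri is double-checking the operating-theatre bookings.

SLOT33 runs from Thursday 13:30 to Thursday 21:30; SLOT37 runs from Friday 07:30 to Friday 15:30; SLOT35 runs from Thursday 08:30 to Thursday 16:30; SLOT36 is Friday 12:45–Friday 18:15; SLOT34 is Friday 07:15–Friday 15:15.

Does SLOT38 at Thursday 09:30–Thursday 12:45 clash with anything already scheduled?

Yes — it overlaps SLOT35

SLOT35: starts Thursday 08:30 before SLOT38 ends Thursday 12:45, and ends Thursday 16:30 after SLOT38 starts Thursday 09:30 → overlap.
SLOT33: starts Thursday 13:30 at or after SLOT38 ends Thursday 12:45 → clear.
SLOT34: starts Friday 07:15 at or after SLOT38 ends Thursday 12:45 → clear.
SLOT37: starts Friday 07:30 at or after SLOT38 ends Thursday 12:45 → clear.
SLOT36: starts Friday 12:45 at or after SLOT38 ends Thursday 12:45 → clear.
SLOT38 overlaps SLOT35.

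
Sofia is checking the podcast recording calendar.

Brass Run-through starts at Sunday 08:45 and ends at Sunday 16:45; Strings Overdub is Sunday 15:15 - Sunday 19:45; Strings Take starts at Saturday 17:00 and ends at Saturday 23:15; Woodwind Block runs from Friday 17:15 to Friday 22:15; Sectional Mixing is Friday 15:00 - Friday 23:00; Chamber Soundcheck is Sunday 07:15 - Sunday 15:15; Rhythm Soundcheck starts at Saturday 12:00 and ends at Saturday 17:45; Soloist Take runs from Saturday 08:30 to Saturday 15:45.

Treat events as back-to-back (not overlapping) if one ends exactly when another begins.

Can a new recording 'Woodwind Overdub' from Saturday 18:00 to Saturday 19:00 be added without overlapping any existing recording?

No — it overlaps Strings Take

Sectional Mixing: ends Friday 23:00 at or before Woodwind Overdub starts Saturday 18:00 → clear.
Woodwind Block: ends Friday 22:15 at or before Woodwind Overdub starts Saturday 18:00 → clear.
Soloist Take: ends Saturday 15:45 at or before Woodwind Overdub starts Saturday 18:00 → clear.
Rhythm Soundcheck: ends Saturday 17:45 at or before Woodwind Overdub starts Saturday 18:00 → clear.
Strings Take: starts Saturday 17:00 before Woodwind Overdub ends Saturday 19:00, and ends Saturday 23:15 after Woodwind Overdub starts Saturday 18:00 → overlap.
Chamber Soundcheck: starts Sunday 07:15 at or after Woodwind Overdub ends Saturday 19:00 → clear.
Brass Run-through: starts Sunday 08:45 at or after Woodwind Overdub ends Saturday 19:00 → clear.
Strings Overdub: starts Sunday 15:15 at or after Woodwind Overdub ends Saturday 19:00 → clear.
Woodwind Overdub overlaps Strings Take.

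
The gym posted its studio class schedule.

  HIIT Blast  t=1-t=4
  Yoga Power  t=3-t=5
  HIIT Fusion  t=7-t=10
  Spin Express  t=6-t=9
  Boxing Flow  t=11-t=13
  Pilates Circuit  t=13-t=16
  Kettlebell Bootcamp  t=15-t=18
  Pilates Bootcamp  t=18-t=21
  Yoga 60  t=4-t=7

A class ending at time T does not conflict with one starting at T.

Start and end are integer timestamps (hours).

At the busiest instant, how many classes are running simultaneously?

2

Sort all start/end points and keep a running count:
t=1 start HIIT Blast → 1
t=3 start Yoga Power → 2
t=4 end HIIT Blast → 1
t=4 start Yoga 60 → 2
t=5 end Yoga Power → 1
t=6 start Spin Express → 2
t=7 end Yoga 60 → 1
t=7 start HIIT Fusion → 2
t=9 end Spin Express → 1
t=10 end HIIT Fusion → 0
t=11 start Boxing Flow → 1
t=13 end Boxing Flow → 0
t=13 start Pilates Circuit → 1
t=15 start Kettlebell Bootcamp → 2
t=16 end Pilates Circuit → 1
t=18 end Kettlebell Bootcamp → 0
t=18 start Pilates Bootcamp → 1
t=21 end Pilates Bootcamp → 0
Peak is 2, at t=3 (HIIT Blast, Yoga Power).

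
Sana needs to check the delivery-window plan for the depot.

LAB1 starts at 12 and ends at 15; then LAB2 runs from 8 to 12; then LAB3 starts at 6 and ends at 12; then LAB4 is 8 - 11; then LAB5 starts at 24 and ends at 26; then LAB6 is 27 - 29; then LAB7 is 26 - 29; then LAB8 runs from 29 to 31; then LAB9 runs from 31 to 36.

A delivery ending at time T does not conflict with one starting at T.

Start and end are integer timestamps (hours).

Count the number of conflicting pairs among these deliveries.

Sorted by start: LAB3, LAB2, LAB4, LAB1, LAB5, LAB7, LAB6, LAB8, LAB9.
LAB2 starts before LAB3 ends → LAB3 and LAB2 overlap.
LAB4 starts before LAB3 ends → LAB3 and LAB4 overlap.
LAB1 starts exactly when LAB3 ends (back-to-back, no overlap), so LAB3 has no further overlaps.
LAB4 starts before LAB2 ends → LAB2 and LAB4 overlap.
LAB1 starts exactly when LAB2 ends (back-to-back, no overlap), so LAB2 has no further overlaps.
LAB1 starts after LAB4 ends, so LAB4 has no further overlaps.
LAB5 starts after LAB1 ends, so LAB1 has no further overlaps.
LAB7 starts exactly when LAB5 ends (back-to-back, no overlap), so LAB5 has no further overlaps.
LAB6 starts before LAB7 ends → LAB7 and LAB6 overlap.
LAB8 starts exactly when LAB7 ends (back-to-back, no overlap), so LAB7 has no further overlaps.
LAB8 starts exactly when LAB6 ends (back-to-back, no overlap), so LAB6 has no further overlaps.
LAB9 starts exactly when LAB8 ends (back-to-back, no overlap).
Overlapping pairs: LAB2 & LAB3, LAB2 & LAB4, LAB3 & LAB4, LAB6 & LAB7 — 4 in total.

4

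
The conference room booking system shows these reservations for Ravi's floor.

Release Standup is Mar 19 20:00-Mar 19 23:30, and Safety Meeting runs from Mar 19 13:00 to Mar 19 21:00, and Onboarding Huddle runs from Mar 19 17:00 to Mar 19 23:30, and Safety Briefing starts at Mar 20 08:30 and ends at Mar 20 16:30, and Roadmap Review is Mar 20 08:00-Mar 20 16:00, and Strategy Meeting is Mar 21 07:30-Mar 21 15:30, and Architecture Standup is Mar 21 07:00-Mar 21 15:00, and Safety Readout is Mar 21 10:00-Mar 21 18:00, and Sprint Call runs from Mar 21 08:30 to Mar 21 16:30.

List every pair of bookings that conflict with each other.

Architecture Standup & Safety Readout, Architecture Standup & Sprint Call, Architecture Standup & Strategy Meeting, Onboarding Huddle & Release Standup, Onboarding Huddle & Safety Meeting, Release Standup & Safety Meeting, Roadmap Review & Safety Briefing, Safety Readout & Sprint Call, Safety Readout & Strategy Meeting, Sprint Call & Strategy Meeting

Sorted by start: Safety Meeting, Onboarding Huddle, Release Standup, Roadmap Review, Safety Briefing, Architecture Standup, Strategy Meeting, Sprint Call, Safety Readout.
Onboarding Huddle starts before Safety Meeting ends → Safety Meeting and Onboarding Huddle overlap.
Release Standup starts before Safety Meeting ends → Safety Meeting and Release Standup overlap.
Roadmap Review starts after Safety Meeting ends, so Safety Meeting has no further overlaps.
Release Standup starts before Onboarding Huddle ends → Onboarding Huddle and Release Standup overlap.
Roadmap Review starts after Onboarding Huddle ends, so Onboarding Huddle has no further overlaps.
Roadmap Review starts after Release Standup ends, so Release Standup has no further overlaps.
Safety Briefing starts before Roadmap Review ends → Roadmap Review and Safety Briefing overlap.
Architecture Standup starts after Roadmap Review ends, so Roadmap Review has no further overlaps.
Architecture Standup starts after Safety Briefing ends, so Safety Briefing has no further overlaps.
Strategy Meeting starts before Architecture Standup ends → Architecture Standup and Strategy Meeting overlap.
Sprint Call starts before Architecture Standup ends → Architecture Standup and Sprint Call overlap.
Safety Readout starts before Architecture Standup ends → Architecture Standup and Safety Readout overlap.
Sprint Call starts before Strategy Meeting ends → Strategy Meeting and Sprint Call overlap.
Safety Readout starts before Strategy Meeting ends → Strategy Meeting and Safety Readout overlap.
Safety Readout starts before Sprint Call ends → Sprint Call and Safety Readout overlap.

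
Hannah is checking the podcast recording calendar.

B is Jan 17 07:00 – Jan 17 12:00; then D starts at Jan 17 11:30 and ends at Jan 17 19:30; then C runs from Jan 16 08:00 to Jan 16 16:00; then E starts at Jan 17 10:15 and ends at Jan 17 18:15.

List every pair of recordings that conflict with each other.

Check each pair: they overlap iff neither finishes before the other starts.
Sorted by start: C, B, E, D.
B starts after C ends — done with C.
E starts before B ends → B and E overlap.
D starts before B ends → B and D overlap.
D starts before E ends → E and D overlap.

B & D, B & E, D & E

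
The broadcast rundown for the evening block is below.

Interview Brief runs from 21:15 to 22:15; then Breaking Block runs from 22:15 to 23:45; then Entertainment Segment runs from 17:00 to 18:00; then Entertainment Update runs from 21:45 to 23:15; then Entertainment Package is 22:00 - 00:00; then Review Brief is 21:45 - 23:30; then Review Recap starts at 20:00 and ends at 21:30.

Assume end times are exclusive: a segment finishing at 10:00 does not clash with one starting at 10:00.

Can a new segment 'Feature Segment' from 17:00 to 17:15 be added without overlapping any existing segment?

Entertainment Segment: starts 17:00 before Feature Segment ends 17:15, and ends 18:00 after Feature Segment starts 17:00 → overlap.
Review Recap: starts 20:00 at or after Feature Segment ends 17:15 → clear.
Interview Brief: starts 21:15 at or after Feature Segment ends 17:15 → clear.
Entertainment Update: starts 21:45 at or after Feature Segment ends 17:15 → clear.
Review Brief: starts 21:45 at or after Feature Segment ends 17:15 → clear.
Entertainment Package: starts 22:00 at or after Feature Segment ends 17:15 → clear.
Breaking Block: starts 22:15 at or after Feature Segment ends 17:15 → clear.
Feature Segment overlaps Entertainment Segment.

No — it overlaps Entertainment Segment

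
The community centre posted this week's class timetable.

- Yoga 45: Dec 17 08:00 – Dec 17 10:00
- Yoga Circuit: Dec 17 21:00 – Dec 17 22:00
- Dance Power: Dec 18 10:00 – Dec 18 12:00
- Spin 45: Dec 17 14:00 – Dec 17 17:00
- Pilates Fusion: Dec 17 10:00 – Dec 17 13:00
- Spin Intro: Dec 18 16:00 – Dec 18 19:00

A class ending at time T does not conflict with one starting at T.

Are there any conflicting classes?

No

Sorted by start: Yoga 45, Pilates Fusion, Spin 45, Yoga Circuit, Dance Power, Spin Intro.
Pilates Fusion starts exactly when Yoga 45 ends (back-to-back, no overlap), so Yoga 45 has no further overlaps.
Spin 45 starts after Pilates Fusion ends, so Pilates Fusion has no further overlaps.
Yoga Circuit starts after Spin 45 ends, so Spin 45 has no further overlaps.
Dance Power starts after Yoga Circuit ends, so Yoga Circuit has no further overlaps.
Spin Intro starts after Dance Power ends.
Every pair is clear; the schedule has no overlaps.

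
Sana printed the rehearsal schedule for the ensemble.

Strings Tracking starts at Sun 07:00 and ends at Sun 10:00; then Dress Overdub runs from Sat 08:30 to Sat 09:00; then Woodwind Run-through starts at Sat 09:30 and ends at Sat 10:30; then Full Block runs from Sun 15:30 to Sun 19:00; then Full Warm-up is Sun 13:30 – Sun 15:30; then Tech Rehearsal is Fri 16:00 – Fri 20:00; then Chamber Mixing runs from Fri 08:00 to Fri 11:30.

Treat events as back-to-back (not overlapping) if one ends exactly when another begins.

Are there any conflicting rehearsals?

No

Sorted by start: Chamber Mixing, Tech Rehearsal, Dress Overdub, Woodwind Run-through, Strings Tracking, Full Warm-up, Full Block.
Tech Rehearsal starts after Chamber Mixing ends; Chamber Mixing is clear from here.
Dress Overdub starts after Tech Rehearsal ends; Tech Rehearsal is clear from here.
Woodwind Run-through starts after Dress Overdub ends; Dress Overdub is clear from here.
Strings Tracking starts after Woodwind Run-through ends; Woodwind Run-through is clear from here.
Full Warm-up starts after Strings Tracking ends; Strings Tracking is clear from here.
Full Block starts exactly when Full Warm-up ends (back-to-back, no overlap).
Every pair is clear; the schedule has no overlaps.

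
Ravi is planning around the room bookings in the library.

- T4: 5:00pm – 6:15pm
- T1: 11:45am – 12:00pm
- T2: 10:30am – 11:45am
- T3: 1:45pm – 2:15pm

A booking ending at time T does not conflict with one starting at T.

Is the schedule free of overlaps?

Sorted by start: T2, T1, T3, T4.
T1 starts exactly when T2 ends (back-to-back, no overlap), so T2 has no further overlaps.
T3 starts after T1 ends, so T1 has no further overlaps.
T4 starts after T3 ends.
Every pair is clear; the schedule has no overlaps.

Yes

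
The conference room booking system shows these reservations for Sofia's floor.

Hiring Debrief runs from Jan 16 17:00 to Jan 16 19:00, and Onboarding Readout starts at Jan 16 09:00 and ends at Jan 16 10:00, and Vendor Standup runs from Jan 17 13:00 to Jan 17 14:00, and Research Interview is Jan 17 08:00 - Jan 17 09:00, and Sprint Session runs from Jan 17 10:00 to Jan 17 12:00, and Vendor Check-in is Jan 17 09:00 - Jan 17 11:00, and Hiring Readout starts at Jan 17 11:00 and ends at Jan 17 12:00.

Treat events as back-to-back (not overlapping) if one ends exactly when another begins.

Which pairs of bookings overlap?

Hiring Readout & Sprint Session, Sprint Session & Vendor Check-in

Two intervals overlap when each starts before the other ends.
Sorted by start: Onboarding Readout, Hiring Debrief, Research Interview, Vendor Check-in, Sprint Session, Hiring Readout, Vendor Standup.
Hiring Debrief starts after Onboarding Readout ends — done with Onboarding Readout.
Research Interview starts after Hiring Debrief ends — done with Hiring Debrief.
Vendor Check-in starts exactly when Research Interview ends (back-to-back, no overlap) — done with Research Interview.
Sprint Session starts before Vendor Check-in ends → Vendor Check-in and Sprint Session overlap.
Hiring Readout starts exactly when Vendor Check-in ends (back-to-back, no overlap) — done with Vendor Check-in.
Hiring Readout starts before Sprint Session ends → Sprint Session and Hiring Readout overlap.
Vendor Standup starts after Sprint Session ends.
Vendor Standup starts after Hiring Readout ends.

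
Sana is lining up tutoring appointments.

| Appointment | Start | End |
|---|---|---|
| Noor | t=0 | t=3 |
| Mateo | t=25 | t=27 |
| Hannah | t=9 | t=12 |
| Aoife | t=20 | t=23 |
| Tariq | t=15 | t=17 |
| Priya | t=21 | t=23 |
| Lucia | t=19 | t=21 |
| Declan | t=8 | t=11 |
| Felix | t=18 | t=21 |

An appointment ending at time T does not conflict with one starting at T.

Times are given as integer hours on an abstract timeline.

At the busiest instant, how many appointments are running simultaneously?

3

Sweep the timeline, counting +1 at each start and −1 at each end (ends before starts at a tie):
t=0 start Noor → 1
t=3 end Noor → 0
t=8 start Declan → 1
t=9 start Hannah → 2
t=11 end Declan → 1
t=12 end Hannah → 0
t=15 start Tariq → 1
t=17 end Tariq → 0
t=18 start Felix → 1
t=19 start Lucia → 2
t=20 start Aoife → 3
t=21 end Felix → 2
t=21 end Lucia → 1
t=21 start Priya → 2
t=23 end Aoife → 1
t=23 end Priya → 0
t=25 start Mateo → 1
t=27 end Mateo → 0
Peak is 3, at t=20 (Aoife, Felix, Lucia).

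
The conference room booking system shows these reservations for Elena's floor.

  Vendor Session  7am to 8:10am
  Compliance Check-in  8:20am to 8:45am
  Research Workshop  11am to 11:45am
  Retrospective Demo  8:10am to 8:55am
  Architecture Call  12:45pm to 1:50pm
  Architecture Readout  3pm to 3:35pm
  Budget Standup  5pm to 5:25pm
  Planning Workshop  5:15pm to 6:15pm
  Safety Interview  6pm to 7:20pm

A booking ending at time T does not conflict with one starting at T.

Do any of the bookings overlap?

Yes

Sorted by start: Vendor Session, Retrospective Demo, Compliance Check-in, Research Workshop, Architecture Call, Architecture Readout, Budget Standup, Planning Workshop, Safety Interview.
Retrospective Demo starts exactly when Vendor Session ends (back-to-back, no overlap) — done with Vendor Session.
Compliance Check-in starts before Retrospective Demo ends → Retrospective Demo and Compliance Check-in overlap.
That's a conflict, so the schedule is not conflict-free.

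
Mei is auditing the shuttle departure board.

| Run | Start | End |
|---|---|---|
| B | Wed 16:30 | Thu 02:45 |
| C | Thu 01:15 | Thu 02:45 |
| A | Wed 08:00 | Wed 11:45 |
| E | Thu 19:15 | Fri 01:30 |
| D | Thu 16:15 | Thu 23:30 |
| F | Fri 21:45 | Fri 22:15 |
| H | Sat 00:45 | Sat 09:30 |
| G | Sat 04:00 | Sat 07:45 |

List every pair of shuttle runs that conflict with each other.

B & C, D & E, G & H

Two intervals overlap when each starts before the other ends.
Sorted by start: A, B, C, D, E, F, H, G.
B starts after A ends; A is clear from here.
C starts before B ends → B and C overlap.
D starts after B ends; B is clear from here.
D starts after C ends; C is clear from here.
E starts before D ends → D and E overlap.
F starts after D ends; D is clear from here.
F starts after E ends; E is clear from here.
H starts after F ends; F is clear from here.
G starts before H ends → H and G overlap.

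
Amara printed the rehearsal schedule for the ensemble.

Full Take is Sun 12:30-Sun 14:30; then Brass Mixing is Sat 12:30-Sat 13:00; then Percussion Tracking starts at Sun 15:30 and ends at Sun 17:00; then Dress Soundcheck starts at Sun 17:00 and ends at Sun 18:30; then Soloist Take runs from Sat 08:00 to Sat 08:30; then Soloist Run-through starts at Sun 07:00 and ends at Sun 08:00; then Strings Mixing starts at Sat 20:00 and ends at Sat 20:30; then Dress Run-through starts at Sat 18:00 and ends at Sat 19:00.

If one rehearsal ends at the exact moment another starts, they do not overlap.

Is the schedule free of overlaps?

Yes

Sorted by start: Soloist Take, Brass Mixing, Dress Run-through, Strings Mixing, Soloist Run-through, Full Take, Percussion Tracking, Dress Soundcheck.
Brass Mixing starts after Soloist Take ends — done with Soloist Take.
Dress Run-through starts after Brass Mixing ends — done with Brass Mixing.
Strings Mixing starts after Dress Run-through ends — done with Dress Run-through.
Soloist Run-through starts after Strings Mixing ends — done with Strings Mixing.
Full Take starts after Soloist Run-through ends — done with Soloist Run-through.
Percussion Tracking starts after Full Take ends — done with Full Take.
Dress Soundcheck starts exactly when Percussion Tracking ends (back-to-back, no overlap).
Every pair is clear; the schedule has no overlaps.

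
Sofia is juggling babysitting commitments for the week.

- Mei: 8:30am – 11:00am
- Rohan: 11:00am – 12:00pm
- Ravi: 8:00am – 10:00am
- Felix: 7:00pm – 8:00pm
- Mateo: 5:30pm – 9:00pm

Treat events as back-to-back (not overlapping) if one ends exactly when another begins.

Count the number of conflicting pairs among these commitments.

Two intervals overlap when each starts before the other ends.
Sorted by start: Ravi, Mei, Rohan, Mateo, Felix.
Mei starts before Ravi ends → Ravi and Mei overlap.
Rohan starts after Ravi ends, so Ravi has no further overlaps.
Rohan starts exactly when Mei ends (back-to-back, no overlap), so Mei has no further overlaps.
Mateo starts after Rohan ends, so Rohan has no further overlaps.
Felix starts before Mateo ends → Mateo and Felix overlap.
Overlapping pairs: Felix & Mateo, Mei & Ravi — 2 in total.

2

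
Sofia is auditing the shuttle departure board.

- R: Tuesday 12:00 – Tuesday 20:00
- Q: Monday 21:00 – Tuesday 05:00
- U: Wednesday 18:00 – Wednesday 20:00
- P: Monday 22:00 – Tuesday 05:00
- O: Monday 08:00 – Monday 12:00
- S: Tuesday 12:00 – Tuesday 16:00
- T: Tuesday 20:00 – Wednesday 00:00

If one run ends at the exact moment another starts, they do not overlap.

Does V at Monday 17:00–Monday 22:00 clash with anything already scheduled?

Yes — it overlaps Q

O: ends Monday 12:00 at or before V starts Monday 17:00 → clear.
Q: starts Monday 21:00 before V ends Monday 22:00, and ends Tuesday 05:00 after V starts Monday 17:00 → overlap.
P: starts Monday 22:00 at or after V ends Monday 22:00 → clear.
R: starts Tuesday 12:00 at or after V ends Monday 22:00 → clear.
S: starts Tuesday 12:00 at or after V ends Monday 22:00 → clear.
T: starts Tuesday 20:00 at or after V ends Monday 22:00 → clear.
U: starts Wednesday 18:00 at or after V ends Monday 22:00 → clear.
V overlaps Q.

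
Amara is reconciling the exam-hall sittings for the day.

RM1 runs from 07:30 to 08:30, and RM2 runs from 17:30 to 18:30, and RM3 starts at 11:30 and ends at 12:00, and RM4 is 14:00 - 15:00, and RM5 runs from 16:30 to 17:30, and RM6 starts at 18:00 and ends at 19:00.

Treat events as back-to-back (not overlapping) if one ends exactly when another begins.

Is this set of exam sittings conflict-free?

Check each pair: they overlap iff neither finishes before the other starts.
Sorted by start: RM1, RM3, RM4, RM5, RM2, RM6.
RM3 starts after RM1 ends; RM1 is clear from here.
RM4 starts after RM3 ends; RM3 is clear from here.
RM5 starts after RM4 ends; RM4 is clear from here.
RM2 starts exactly when RM5 ends (back-to-back, no overlap); RM5 is clear from here.
RM6 starts before RM2 ends → RM2 and RM6 overlap.
That's a conflict, so the schedule is not conflict-free.

No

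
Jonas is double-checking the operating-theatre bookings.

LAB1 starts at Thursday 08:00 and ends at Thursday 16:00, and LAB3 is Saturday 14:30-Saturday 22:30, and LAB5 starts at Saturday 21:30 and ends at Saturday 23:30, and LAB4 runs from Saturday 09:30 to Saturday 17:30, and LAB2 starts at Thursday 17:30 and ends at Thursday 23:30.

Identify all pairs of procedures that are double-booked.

LAB3 & LAB4, LAB3 & LAB5

Sorted by start: LAB1, LAB2, LAB4, LAB3, LAB5.
LAB2 starts after LAB1 ends; LAB1 is clear from here.
LAB4 starts after LAB2 ends; LAB2 is clear from here.
LAB3 starts before LAB4 ends → LAB4 and LAB3 overlap.
LAB5 starts after LAB4 ends.
LAB5 starts before LAB3 ends → LAB3 and LAB5 overlap.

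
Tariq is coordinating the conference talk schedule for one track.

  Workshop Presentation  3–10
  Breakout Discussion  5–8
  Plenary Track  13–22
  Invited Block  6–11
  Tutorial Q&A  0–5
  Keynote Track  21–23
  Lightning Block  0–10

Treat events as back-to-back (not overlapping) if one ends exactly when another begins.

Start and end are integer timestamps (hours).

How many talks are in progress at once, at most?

Sort all start/end points and keep a running count:
0 start Lightning Block → 1
0 start Tutorial Q&A → 2
3 start Workshop Presentation → 3
5 end Tutorial Q&A → 2
5 start Breakout Discussion → 3
6 start Invited Block → 4
8 end Breakout Discussion → 3
10 end Lightning Block → 2
10 end Workshop Presentation → 1
11 end Invited Block → 0
13 start Plenary Track → 1
21 start Keynote Track → 2
22 end Plenary Track → 1
23 end Keynote Track → 0
Peak is 4, at 6 (Breakout Discussion, Invited Block, Lightning Block, Workshop Presentation).

4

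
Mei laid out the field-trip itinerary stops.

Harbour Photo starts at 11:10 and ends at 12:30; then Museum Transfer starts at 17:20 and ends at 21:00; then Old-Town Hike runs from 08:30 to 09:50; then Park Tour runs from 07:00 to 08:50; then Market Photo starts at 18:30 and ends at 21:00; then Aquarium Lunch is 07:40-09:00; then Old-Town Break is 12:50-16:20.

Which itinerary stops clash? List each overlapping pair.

Two intervals overlap when each starts before the other ends.
Sorted by start: Park Tour, Aquarium Lunch, Old-Town Hike, Harbour Photo, Old-Town Break, Museum Transfer, Market Photo.
Aquarium Lunch starts before Park Tour ends → Park Tour and Aquarium Lunch overlap.
Old-Town Hike starts before Park Tour ends → Park Tour and Old-Town Hike overlap.
Harbour Photo starts after Park Tour ends — done with Park Tour.
Old-Town Hike starts before Aquarium Lunch ends → Aquarium Lunch and Old-Town Hike overlap.
Harbour Photo starts after Aquarium Lunch ends — done with Aquarium Lunch.
Harbour Photo starts after Old-Town Hike ends — done with Old-Town Hike.
Old-Town Break starts after Harbour Photo ends — done with Harbour Photo.
Museum Transfer starts after Old-Town Break ends — done with Old-Town Break.
Market Photo starts before Museum Transfer ends → Museum Transfer and Market Photo overlap.

Aquarium Lunch & Old-Town Hike, Aquarium Lunch & Park Tour, Market Photo & Museum Transfer, Old-Town Hike & Park Tour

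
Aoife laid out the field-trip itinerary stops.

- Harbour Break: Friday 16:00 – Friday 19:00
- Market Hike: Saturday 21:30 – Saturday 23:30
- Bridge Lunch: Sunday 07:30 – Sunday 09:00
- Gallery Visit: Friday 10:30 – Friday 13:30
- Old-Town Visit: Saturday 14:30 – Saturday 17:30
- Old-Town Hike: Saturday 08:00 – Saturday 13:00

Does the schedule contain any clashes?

No

Two intervals overlap when each starts before the other ends.
Sorted by start: Gallery Visit, Harbour Break, Old-Town Hike, Old-Town Visit, Market Hike, Bridge Lunch.
Harbour Break starts after Gallery Visit ends, so nothing later overlaps Gallery Visit either.
Old-Town Hike starts after Harbour Break ends, so nothing later overlaps Harbour Break either.
Old-Town Visit starts after Old-Town Hike ends, so nothing later overlaps Old-Town Hike either.
Market Hike starts after Old-Town Visit ends, so nothing later overlaps Old-Town Visit either.
Bridge Lunch starts after Market Hike ends.
Every pair is clear; the schedule has no overlaps.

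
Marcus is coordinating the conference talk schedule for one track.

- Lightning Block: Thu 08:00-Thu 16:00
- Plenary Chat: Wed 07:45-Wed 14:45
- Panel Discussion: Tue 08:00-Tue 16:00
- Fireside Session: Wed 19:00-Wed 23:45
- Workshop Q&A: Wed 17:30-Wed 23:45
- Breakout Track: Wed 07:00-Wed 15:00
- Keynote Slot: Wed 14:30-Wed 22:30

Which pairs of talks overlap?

Sorted by start: Panel Discussion, Breakout Track, Plenary Chat, Keynote Slot, Workshop Q&A, Fireside Session, Lightning Block.
Breakout Track starts after Panel Discussion ends, so Panel Discussion has no further overlaps.
Plenary Chat starts before Breakout Track ends → Breakout Track and Plenary Chat overlap.
Keynote Slot starts before Breakout Track ends → Breakout Track and Keynote Slot overlap.
Workshop Q&A starts after Breakout Track ends, so Breakout Track has no further overlaps.
Keynote Slot starts before Plenary Chat ends → Plenary Chat and Keynote Slot overlap.
Workshop Q&A starts after Plenary Chat ends, so Plenary Chat has no further overlaps.
Workshop Q&A starts before Keynote Slot ends → Keynote Slot and Workshop Q&A overlap.
Fireside Session starts before Keynote Slot ends → Keynote Slot and Fireside Session overlap.
Lightning Block starts after Keynote Slot ends.
Fireside Session starts before Workshop Q&A ends → Workshop Q&A and Fireside Session overlap.
Lightning Block starts after Workshop Q&A ends.
Lightning Block starts after Fireside Session ends.

Breakout Track & Keynote Slot, Breakout Track & Plenary Chat, Fireside Session & Keynote Slot, Fireside Session & Workshop Q&A, Keynote Slot & Plenary Chat, Keynote Slot & Workshop Q&A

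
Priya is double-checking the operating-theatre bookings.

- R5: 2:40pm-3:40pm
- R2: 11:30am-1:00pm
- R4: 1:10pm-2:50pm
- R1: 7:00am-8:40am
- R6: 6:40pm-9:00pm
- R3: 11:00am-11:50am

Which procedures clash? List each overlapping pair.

R2 & R3, R4 & R5

Sorted by start: R1, R3, R2, R4, R5, R6.
R3 starts after R1 ends, so nothing later overlaps R1 either.
R2 starts before R3 ends → R3 and R2 overlap.
R4 starts after R3 ends, so nothing later overlaps R3 either.
R4 starts after R2 ends, so nothing later overlaps R2 either.
R5 starts before R4 ends → R4 and R5 overlap.
R6 starts after R4 ends.
R6 starts after R5 ends.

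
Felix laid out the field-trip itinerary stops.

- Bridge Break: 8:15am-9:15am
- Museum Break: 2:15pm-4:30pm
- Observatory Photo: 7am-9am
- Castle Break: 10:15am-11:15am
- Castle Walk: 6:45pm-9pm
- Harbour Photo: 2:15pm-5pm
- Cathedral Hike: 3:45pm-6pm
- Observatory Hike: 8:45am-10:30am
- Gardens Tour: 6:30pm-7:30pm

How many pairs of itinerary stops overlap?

Sorted by start: Observatory Photo, Bridge Break, Observatory Hike, Castle Break, Harbour Photo, Museum Break, Cathedral Hike, Gardens Tour, Castle Walk.
Bridge Break starts before Observatory Photo ends → Observatory Photo and Bridge Break overlap.
Observatory Hike starts before Observatory Photo ends → Observatory Photo and Observatory Hike overlap.
Castle Break starts after Observatory Photo ends, so nothing later overlaps Observatory Photo either.
Observatory Hike starts before Bridge Break ends → Bridge Break and Observatory Hike overlap.
Castle Break starts after Bridge Break ends, so nothing later overlaps Bridge Break either.
Castle Break starts before Observatory Hike ends → Observatory Hike and Castle Break overlap.
Harbour Photo starts after Observatory Hike ends, so nothing later overlaps Observatory Hike either.
Harbour Photo starts after Castle Break ends, so nothing later overlaps Castle Break either.
Museum Break starts before Harbour Photo ends → Harbour Photo and Museum Break overlap.
Cathedral Hike starts before Harbour Photo ends → Harbour Photo and Cathedral Hike overlap.
Gardens Tour starts after Harbour Photo ends, so nothing later overlaps Harbour Photo either.
Cathedral Hike starts before Museum Break ends → Museum Break and Cathedral Hike overlap.
Gardens Tour starts after Museum Break ends, so nothing later overlaps Museum Break either.
Gardens Tour starts after Cathedral Hike ends, so nothing later overlaps Cathedral Hike either.
Castle Walk starts before Gardens Tour ends → Gardens Tour and Castle Walk overlap.
Overlapping pairs: Bridge Break & Observatory Hike, Bridge Break & Observatory Photo, Castle Break & Observatory Hike, Castle Walk & Gardens Tour, Cathedral Hike & Harbour Photo, Cathedral Hike & Museum Break, Harbour Photo & Museum Break, Observatory Hike & Observatory Photo — 8 in total.

8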